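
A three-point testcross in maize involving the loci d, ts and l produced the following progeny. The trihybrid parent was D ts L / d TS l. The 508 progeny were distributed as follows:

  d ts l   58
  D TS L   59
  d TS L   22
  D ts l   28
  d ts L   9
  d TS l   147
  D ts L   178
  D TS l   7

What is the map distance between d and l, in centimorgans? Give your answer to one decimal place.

The two rarest classes, d ts L and D TS l, are the double crossovers. Comparing them with the parentals, only the d allele has switched, so d is the middle locus and the order is ts – d – l.
Crossovers in the d–l interval produce the single-crossover classes D ts l and d TS L (28 + 22 = 50) plus the double crossovers (16).
RF(d–l) = (50 + 16) / 508 = 66/508 = 0.1299 → 13.0 centimorgans.

13.0 centimorgans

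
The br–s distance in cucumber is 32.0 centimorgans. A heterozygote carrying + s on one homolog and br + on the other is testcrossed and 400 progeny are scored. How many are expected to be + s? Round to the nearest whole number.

136

A map distance of 32.0 centimorgans corresponds to a recombination frequency of 0.320.
The F1 is + s / br +, so + s is a parental gamete class with expected frequency (1 − r)/2 = 0.680/2 = 0.3400.
Expected number = 0.3400 × 400 = 136.00 ≈ 136.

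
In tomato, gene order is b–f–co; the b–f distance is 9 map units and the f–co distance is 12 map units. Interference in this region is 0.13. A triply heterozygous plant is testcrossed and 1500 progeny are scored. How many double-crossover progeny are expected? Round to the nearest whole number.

14

Map distances give recombination frequencies of 0.090 and 0.120 for the two intervals.
With interference 0.13 (so coincidence = 0.87), expected double-crossover frequency = 0.090 × 0.120 × 0.87 = 0.00940.
Expected number = 0.00940 × 1500 = 14.09 ≈ 14.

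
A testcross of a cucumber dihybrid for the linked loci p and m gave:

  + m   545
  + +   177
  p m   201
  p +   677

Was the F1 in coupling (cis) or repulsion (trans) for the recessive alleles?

The two most frequent classes are + m (545) and p + (677); these are the parental (non-recombinant) types.
So the F1 carried + m on one chromosome and p + on the other — the recessive alleles are on opposite chromosomes (trans / repulsion).

trans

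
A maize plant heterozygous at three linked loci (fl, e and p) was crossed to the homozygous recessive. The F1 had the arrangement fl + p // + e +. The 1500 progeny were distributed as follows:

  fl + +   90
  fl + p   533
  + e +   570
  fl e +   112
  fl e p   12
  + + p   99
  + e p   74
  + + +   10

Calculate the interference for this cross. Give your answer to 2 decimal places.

0.24

The two rarest classes, fl e p and + + +, are the double crossovers. Comparing them with the parentals, only the e allele has switched, so e is the middle locus and the order is fl – e – p.
fl–e: (211 + 22)/1500 = 0.1553; e–p: (164 + 22)/1500 = 0.1240.
Expected DCO frequency = 0.1553 × 0.1240 ≈ 0.01926; observed = 22/1500 ≈ 0.01467.
Coefficient of coincidence = 0.01467/0.01926 ≈ 0.76; interference = 1 − 0.76 = 0.24.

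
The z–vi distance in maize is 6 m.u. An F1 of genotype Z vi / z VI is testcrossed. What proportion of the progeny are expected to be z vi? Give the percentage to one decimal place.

A map distance of 6 m.u. corresponds to a recombination frequency of 0.060.
The F1 is Z vi / z VI, so z vi is a recombinant gamete class with expected frequency r/2 = 0.060/2 = 0.0300.
That is 0.0300 = 3.0% of the progeny.

3.0%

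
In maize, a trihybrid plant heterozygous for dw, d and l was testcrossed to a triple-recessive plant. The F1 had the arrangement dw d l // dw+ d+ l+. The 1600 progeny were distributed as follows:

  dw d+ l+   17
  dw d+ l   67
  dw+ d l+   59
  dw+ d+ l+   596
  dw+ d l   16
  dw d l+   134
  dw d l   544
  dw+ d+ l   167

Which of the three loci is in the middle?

dw

The two rarest classes, dw+ d l and dw d+ l+, are the double crossovers. Comparing them with the parentals, only the dw allele has switched, so dw is the middle locus and the order is l – dw – d.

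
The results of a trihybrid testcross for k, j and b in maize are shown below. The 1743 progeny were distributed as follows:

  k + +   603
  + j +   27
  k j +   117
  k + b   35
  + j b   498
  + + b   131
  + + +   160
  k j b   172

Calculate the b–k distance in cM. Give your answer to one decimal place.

22.6 cM

The two most frequent reciprocal classes, k + + and + j b, are the parental types, so the F1 was k + + / + j b.
The two rarest classes, k + b and + j +, are the double crossovers. Comparing them with the parentals, only the b allele has switched, so b is the middle locus and the order is k – b – j.
Crossovers in the k–b interval produce the single-crossover classes + + + and k j b (160 + 172 = 332) plus the double crossovers (62).
RF(k–b) = (332 + 62) / 1743 = 394/1743 = 0.2260 → 22.6 cM.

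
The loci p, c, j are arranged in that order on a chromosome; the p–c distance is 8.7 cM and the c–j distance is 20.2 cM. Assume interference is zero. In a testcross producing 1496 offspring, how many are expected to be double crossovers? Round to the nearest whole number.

26

Map distances give recombination frequencies of 0.087 and 0.202 for the two intervals.
With no interference, expected double-crossover frequency = 0.087 × 0.202 = 0.01757.
Expected number = 0.01757 × 1496 = 26.29 ≈ 26.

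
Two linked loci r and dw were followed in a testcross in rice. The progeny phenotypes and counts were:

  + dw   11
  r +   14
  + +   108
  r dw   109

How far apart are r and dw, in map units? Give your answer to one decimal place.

The two most frequent classes, + + (108) and r dw (109), are the parental types, so the F1 was + + / r dw.
The recombinant classes are + dw and r +: 11 + 14 = 25.
Recombination frequency = 25/242 = 0.1033 ≈ 10.3%, i.e. 10.3 map units.

10.3 map units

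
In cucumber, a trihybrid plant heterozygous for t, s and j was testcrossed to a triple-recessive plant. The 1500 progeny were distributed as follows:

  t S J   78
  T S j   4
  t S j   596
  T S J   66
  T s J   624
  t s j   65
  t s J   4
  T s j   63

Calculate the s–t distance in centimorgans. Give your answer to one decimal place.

The two most frequent reciprocal classes, T s J and t S j, are the parental types, so the F1 was T s J / t S j.
The two rarest classes, t s J and T S j, are the double crossovers. Comparing them with the parentals, only the t allele has switched, so t is the middle locus and the order is j – t – s.
Crossovers in the t–s interval produce the single-crossover classes T S J and t s j (66 + 65 = 131) plus the double crossovers (8).
RF(t–s) = (131 + 8) / 1500 = 139/1500 = 0.0927 → 9.3 centimorgans.

9.3 centimorgans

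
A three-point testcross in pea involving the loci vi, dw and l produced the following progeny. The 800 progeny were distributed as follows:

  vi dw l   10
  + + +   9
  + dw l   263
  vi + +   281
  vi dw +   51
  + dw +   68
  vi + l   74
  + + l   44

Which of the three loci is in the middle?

The two most frequent reciprocal classes, vi + + and + dw l, are the parental types, so the F1 was vi + + / + dw l.
The two rarest classes, + + + and vi dw l, are the double crossovers. Comparing them with the parentals, only the vi allele has switched, so vi is the middle locus and the order is l – vi – dw.

vi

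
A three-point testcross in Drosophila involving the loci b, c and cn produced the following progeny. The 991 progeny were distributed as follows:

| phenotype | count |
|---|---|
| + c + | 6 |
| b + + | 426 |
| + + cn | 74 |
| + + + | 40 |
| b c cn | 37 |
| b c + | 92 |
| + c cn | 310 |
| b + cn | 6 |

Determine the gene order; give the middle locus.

The two most frequent reciprocal classes, b + + and + c cn, are the parental types, so the F1 was b + + / + c cn.
The two rarest classes, b + cn and + c +, are the double crossovers. Comparing them with the parentals, only the cn allele has switched, so cn is the middle locus and the order is c – cn – b.

cn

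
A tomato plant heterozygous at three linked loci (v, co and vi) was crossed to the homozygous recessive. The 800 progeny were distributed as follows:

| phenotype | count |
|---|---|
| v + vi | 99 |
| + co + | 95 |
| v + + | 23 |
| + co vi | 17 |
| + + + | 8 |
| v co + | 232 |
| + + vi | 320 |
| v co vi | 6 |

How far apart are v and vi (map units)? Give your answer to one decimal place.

26.0 map units

The two most frequent reciprocal classes, v co + and + + vi, are the parental types, so the F1 was v co + / + + vi.
The two rarest classes, v co vi and + + +, are the double crossovers. Comparing them with the parentals, only the vi allele has switched, so vi is the middle locus and the order is v – vi – co.
Crossovers in the v–vi interval produce the single-crossover classes + co + and v + vi (95 + 99 = 194) plus the double crossovers (14).
RF(v–vi) = (194 + 14) / 800 = 208/800 = 0.2600 → 26.0 map units.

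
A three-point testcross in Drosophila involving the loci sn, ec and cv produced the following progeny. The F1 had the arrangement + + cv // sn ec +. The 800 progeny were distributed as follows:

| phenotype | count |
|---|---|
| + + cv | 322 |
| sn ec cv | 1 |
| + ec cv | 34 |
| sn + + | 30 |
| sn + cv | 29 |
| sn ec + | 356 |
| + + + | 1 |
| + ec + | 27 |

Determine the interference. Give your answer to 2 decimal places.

The two rarest classes, + + + and sn ec cv, are the double crossovers. Comparing them with the parentals, only the cv allele has switched, so cv is the middle locus and the order is sn – cv – ec.
sn–cv: (56 + 2)/800 = 0.0725; cv–ec: (64 + 2)/800 = 0.0825.
Expected DCO frequency = 0.0725 × 0.0825 ≈ 0.00598; observed = 2/800 ≈ 0.00250.
Coefficient of coincidence = 0.00250/0.00598 ≈ 0.42; interference = 1 − 0.42 = 0.58.

0.58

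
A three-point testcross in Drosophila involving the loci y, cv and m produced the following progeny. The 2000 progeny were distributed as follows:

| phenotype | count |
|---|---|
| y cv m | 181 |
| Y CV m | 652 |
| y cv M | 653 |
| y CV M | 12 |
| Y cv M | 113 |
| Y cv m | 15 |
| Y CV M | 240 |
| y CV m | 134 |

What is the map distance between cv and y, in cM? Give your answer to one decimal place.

13.7 cM

The two most frequent reciprocal classes, y cv M and Y CV m, are the parental types, so the F1 was y cv M / Y CV m.
The two rarest classes, y CV M and Y cv m, are the double crossovers. Comparing them with the parentals, only the cv allele has switched, so cv is the middle locus and the order is y – cv – m.
Crossovers in the y–cv interval produce the single-crossover classes Y cv M and y CV m (113 + 134 = 247) plus the double crossovers (27).
RF(y–cv) = (247 + 27) / 2000 = 274/2000 = 0.1370 → 13.7 cM.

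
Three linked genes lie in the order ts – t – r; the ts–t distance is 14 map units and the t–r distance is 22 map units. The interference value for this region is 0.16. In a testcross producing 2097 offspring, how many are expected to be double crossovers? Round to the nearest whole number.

54

Map distances give recombination frequencies of 0.140 and 0.220 for the two intervals.
With interference 0.16 (so coincidence = 0.84), expected double-crossover frequency = 0.140 × 0.220 × 0.84 = 0.02587.
Expected number = 0.02587 × 2097 = 54.25 ≈ 54.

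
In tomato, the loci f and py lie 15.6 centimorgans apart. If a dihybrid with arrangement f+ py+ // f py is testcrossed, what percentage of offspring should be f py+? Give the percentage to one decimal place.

A map distance of 15.6 centimorgans corresponds to a recombination frequency of 0.156.
The F1 is f+ py+ / f py, so f py+ is a recombinant gamete class with expected frequency r/2 = 0.156/2 = 0.0780.
That is 0.0780 = 7.8% of the progeny.

7.8%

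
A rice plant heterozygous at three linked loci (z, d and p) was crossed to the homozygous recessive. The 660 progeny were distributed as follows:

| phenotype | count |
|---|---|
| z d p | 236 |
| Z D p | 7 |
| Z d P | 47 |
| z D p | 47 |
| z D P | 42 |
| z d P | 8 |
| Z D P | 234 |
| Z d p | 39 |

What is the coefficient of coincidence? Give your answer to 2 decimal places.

0.95

The two most frequent reciprocal classes, z d p and Z D P, are the parental types, so the F1 was z d p / Z D P.
The two rarest classes, z d P and Z D p, are the double crossovers. Comparing them with the parentals, only the p allele has switched, so p is the middle locus and the order is z – p – d.
z–p: (81 + 15)/660 = 0.1455; p–d: (94 + 15)/660 = 0.1652.
Expected DCO frequency = 0.1455 × 0.1652 ≈ 0.02404; observed = 15/660 ≈ 0.02273.
Coefficient of coincidence = 0.02273/0.02404 ≈ 0.95.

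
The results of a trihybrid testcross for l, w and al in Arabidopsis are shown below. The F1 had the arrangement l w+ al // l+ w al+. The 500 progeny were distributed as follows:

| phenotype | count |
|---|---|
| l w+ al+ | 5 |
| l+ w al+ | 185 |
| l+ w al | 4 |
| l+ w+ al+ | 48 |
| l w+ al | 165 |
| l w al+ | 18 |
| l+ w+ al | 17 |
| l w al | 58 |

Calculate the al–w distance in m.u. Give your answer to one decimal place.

The two rarest classes, l w+ al+ and l+ w al, are the double crossovers. Comparing them with the parentals, only the al allele has switched, so al is the middle locus and the order is l – al – w.
Crossovers in the al–w interval produce the single-crossover classes l w al and l+ w+ al+ (58 + 48 = 106) plus the double crossovers (9).
RF(al–w) = (106 + 9) / 500 = 115/500 = 0.2300 → 23.0 m.u.

23.0 m.u.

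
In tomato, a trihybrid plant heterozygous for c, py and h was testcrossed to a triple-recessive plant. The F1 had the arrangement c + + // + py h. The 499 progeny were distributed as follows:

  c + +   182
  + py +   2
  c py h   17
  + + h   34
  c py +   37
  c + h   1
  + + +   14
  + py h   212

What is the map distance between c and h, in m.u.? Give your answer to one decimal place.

6.8 m.u.

The two rarest classes, c + h and + py +, are the double crossovers. Comparing them with the parentals, only the h allele has switched, so h is the middle locus and the order is py – h – c.
Crossovers in the h–c interval produce the single-crossover classes + + + and c py h (14 + 17 = 31) plus the double crossovers (3).
RF(h–c) = (31 + 3) / 499 = 34/499 = 0.0681 → 6.8 m.u.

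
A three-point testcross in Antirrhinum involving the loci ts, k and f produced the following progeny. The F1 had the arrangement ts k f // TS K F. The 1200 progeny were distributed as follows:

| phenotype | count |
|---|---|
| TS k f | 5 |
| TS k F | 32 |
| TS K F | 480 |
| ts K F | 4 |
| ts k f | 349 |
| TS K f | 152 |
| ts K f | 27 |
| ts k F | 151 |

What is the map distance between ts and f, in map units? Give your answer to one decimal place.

The two rarest classes, TS k f and ts K F, are the double crossovers. Comparing them with the parentals, only the ts allele has switched, so ts is the middle locus and the order is f – ts – k.
Crossovers in the f–ts interval produce the single-crossover classes ts k F and TS K f (151 + 152 = 303) plus the double crossovers (9).
RF(f–ts) = (303 + 9) / 1200 = 312/1200 = 0.2600 → 26.0 map units.

26.0 map units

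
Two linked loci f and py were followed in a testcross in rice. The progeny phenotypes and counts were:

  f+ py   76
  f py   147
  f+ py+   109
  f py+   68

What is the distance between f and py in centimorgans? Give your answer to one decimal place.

36.0 centimorgans

The two most frequent classes, f+ py+ (109) and f py (147), are the parental types, so the F1 was f+ py+ / f py.
The recombinant classes are f+ py and f py+: 76 + 68 = 144.
Recombination frequency = 144/400 = 0.3600 ≈ 36.0%, i.e. 36.0 centimorgans.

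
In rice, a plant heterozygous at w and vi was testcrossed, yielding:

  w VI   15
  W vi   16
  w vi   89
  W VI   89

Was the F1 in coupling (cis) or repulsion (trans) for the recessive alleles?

The two most frequent classes are W VI (89) and w vi (89); these are the parental (non-recombinant) types.
So the F1 carried W VI on one chromosome and w vi on the other — the recessive alleles are on the same chromosome (cis / coupling).

cis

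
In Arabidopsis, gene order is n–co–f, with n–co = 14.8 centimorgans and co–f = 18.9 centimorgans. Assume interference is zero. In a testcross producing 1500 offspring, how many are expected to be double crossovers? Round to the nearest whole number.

Map distances give recombination frequencies of 0.148 and 0.189 for the two intervals.
With no interference, expected double-crossover frequency = 0.148 × 0.189 = 0.02797.
Expected number = 0.02797 × 1500 = 41.96 ≈ 42.

42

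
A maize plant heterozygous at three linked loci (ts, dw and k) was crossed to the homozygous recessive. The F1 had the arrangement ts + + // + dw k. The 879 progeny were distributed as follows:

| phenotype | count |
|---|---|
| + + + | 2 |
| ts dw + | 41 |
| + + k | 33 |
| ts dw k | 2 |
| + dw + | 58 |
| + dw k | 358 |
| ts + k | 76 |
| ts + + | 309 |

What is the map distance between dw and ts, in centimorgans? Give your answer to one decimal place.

The two rarest classes, + + + and ts dw k, are the double crossovers. Comparing them with the parentals, only the ts allele has switched, so ts is the middle locus and the order is dw – ts – k.
Crossovers in the dw–ts interval produce the single-crossover classes ts dw + and + + k (41 + 33 = 74) plus the double crossovers (4).
RF(dw–ts) = (74 + 4) / 879 = 78/879 = 0.0887 → 8.9 centimorgans.

8.9 centimorgans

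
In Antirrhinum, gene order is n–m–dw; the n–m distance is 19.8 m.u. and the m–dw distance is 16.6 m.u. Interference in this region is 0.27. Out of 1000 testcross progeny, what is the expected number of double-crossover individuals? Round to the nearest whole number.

Map distances give recombination frequencies of 0.198 and 0.166 for the two intervals.
With interference 0.27 (so coincidence = 0.73), expected double-crossover frequency = 0.198 × 0.166 × 0.73 = 0.02399.
Expected number = 0.02399 × 1000 = 23.99 ≈ 24.

24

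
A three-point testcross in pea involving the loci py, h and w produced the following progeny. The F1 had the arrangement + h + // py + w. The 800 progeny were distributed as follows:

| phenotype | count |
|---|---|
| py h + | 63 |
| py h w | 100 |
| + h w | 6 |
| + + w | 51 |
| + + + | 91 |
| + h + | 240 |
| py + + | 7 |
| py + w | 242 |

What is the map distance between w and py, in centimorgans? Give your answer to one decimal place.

15.9 centimorgans

The two rarest classes, + h w and py + +, are the double crossovers. Comparing them with the parentals, only the w allele has switched, so w is the middle locus and the order is py – w – h.
Crossovers in the py–w interval produce the single-crossover classes py h + and + + w (63 + 51 = 114) plus the double crossovers (13).
RF(py–w) = (114 + 13) / 800 = 127/800 = 0.1588 → 15.9 centimorgans.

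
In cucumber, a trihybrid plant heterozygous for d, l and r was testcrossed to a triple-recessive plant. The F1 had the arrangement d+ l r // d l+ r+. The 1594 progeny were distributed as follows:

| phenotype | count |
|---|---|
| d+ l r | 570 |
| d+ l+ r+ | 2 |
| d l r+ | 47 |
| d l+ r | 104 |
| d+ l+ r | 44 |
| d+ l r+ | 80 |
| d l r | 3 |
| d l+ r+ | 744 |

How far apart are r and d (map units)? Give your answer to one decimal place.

The two rarest classes, d l r and d+ l+ r+, are the double crossovers. Comparing them with the parentals, only the d allele has switched, so d is the middle locus and the order is l – d – r.
Crossovers in the d–r interval produce the single-crossover classes d+ l r+ and d l+ r (80 + 104 = 184) plus the double crossovers (5).
RF(d–r) = (184 + 5) / 1594 = 189/1594 = 0.1186 → 11.9 map units.

11.9 map units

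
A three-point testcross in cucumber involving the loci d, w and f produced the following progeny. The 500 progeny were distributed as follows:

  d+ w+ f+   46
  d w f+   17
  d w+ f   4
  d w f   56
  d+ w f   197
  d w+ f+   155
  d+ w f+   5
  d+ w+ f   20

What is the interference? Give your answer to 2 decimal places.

0.12

The two most frequent reciprocal classes, d+ w f and d w+ f+, are the parental types, so the F1 was d+ w f / d w+ f+.
The two rarest classes, d+ w f+ and d w+ f, are the double crossovers. Comparing them with the parentals, only the f allele has switched, so f is the middle locus and the order is w – f – d.
w–f: (37 + 9)/500 = 0.0920; f–d: (102 + 9)/500 = 0.2220.
Expected DCO frequency = 0.0920 × 0.2220 ≈ 0.02042; observed = 9/500 ≈ 0.01800.
Coefficient of coincidence = 0.01800/0.02042 ≈ 0.88; interference = 1 − 0.88 = 0.12.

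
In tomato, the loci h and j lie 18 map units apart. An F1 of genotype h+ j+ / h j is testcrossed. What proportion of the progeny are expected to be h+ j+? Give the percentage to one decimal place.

A map distance of 18 map units corresponds to a recombination frequency of 0.180.
The F1 is h+ j+ / h j, so h+ j+ is a parental gamete class with expected frequency (1 − r)/2 = 0.820/2 = 0.4100.
That is 0.4100 = 41.0% of the progeny.

41.0%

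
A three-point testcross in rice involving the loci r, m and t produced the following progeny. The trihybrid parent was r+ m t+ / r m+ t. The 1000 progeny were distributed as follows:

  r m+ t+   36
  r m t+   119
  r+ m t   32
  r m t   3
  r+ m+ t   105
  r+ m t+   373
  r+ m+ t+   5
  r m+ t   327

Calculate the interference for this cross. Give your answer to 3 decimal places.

0.546

The two rarest classes, r+ m+ t+ and r m t, are the double crossovers. Comparing them with the parentals, only the m allele has switched, so m is the middle locus and the order is t – m – r.
t–m: (68 + 8)/1000 = 0.0760; m–r: (224 + 8)/1000 = 0.2320.
Expected DCO frequency = 0.0760 × 0.2320 ≈ 0.01763; observed = 8/1000 ≈ 0.00800.
Coefficient of coincidence = 0.00800/0.01763 ≈ 0.454; interference = 1 − 0.454 = 0.546.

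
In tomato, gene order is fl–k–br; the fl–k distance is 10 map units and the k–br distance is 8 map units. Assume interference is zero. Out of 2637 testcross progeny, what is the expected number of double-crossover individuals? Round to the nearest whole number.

Map distances give recombination frequencies of 0.100 and 0.080 for the two intervals.
With no interference, expected double-crossover frequency = 0.100 × 0.080 = 0.00800.
Expected number = 0.00800 × 2637 = 21.10 ≈ 21.

21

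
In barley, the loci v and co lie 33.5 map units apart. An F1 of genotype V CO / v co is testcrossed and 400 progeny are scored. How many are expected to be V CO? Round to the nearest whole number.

133

A map distance of 33.5 map units corresponds to a recombination frequency of 0.335.
The F1 is V CO / v co, so V CO is a parental gamete class with expected frequency (1 − r)/2 = 0.665/2 = 0.3325.
Expected number = 0.3325 × 400 = 133.00 ≈ 133.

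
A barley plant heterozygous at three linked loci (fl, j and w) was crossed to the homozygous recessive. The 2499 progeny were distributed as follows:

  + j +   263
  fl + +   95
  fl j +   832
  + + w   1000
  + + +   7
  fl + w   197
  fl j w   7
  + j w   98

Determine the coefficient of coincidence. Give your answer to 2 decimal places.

0.36

The two most frequent reciprocal classes, + + w and fl j +, are the parental types, so the F1 was + + w / fl j +.
The two rarest classes, + + + and fl j w, are the double crossovers. Comparing them with the parentals, only the w allele has switched, so w is the middle locus and the order is fl – w – j.
fl–w: (460 + 14)/2499 = 0.1897; w–j: (193 + 14)/2499 = 0.0828.
Expected DCO frequency = 0.1897 × 0.0828 ≈ 0.01571; observed = 14/2499 ≈ 0.00560.
Coefficient of coincidence = 0.00560/0.01571 ≈ 0.36.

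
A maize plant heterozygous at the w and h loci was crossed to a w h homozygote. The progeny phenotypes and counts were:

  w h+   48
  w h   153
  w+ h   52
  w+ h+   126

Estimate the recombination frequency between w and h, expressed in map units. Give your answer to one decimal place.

26.4 map units

The two most frequent classes, w+ h+ (126) and w h (153), are the parental types, so the F1 was w+ h+ / w h.
The recombinant classes are w+ h and w h+: 52 + 48 = 100.
Recombination frequency = 100/379 = 0.2639 ≈ 26.4%, i.e. 26.4 map units.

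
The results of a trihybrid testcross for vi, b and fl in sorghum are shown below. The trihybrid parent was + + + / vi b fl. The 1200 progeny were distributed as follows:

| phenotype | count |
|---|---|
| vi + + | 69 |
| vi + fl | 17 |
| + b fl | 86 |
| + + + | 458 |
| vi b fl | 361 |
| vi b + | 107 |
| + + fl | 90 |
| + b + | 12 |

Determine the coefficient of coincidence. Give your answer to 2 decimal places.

The two rarest classes, + b + and vi + fl, are the double crossovers. Comparing them with the parentals, only the b allele has switched, so b is the middle locus and the order is vi – b – fl.
vi–b: (155 + 29)/1200 = 0.1533; b–fl: (197 + 29)/1200 = 0.1883.
Expected DCO frequency = 0.1533 × 0.1883 ≈ 0.02887; observed = 29/1200 ≈ 0.02417.
Coefficient of coincidence = 0.02417/0.02887 ≈ 0.84.

0.84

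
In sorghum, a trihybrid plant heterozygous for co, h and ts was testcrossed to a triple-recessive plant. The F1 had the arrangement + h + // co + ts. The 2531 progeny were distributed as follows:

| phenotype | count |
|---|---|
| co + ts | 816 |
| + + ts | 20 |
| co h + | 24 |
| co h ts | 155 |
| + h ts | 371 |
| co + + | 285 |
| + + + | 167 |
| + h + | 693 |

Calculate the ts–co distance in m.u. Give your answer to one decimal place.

The two rarest classes, co h + and + + ts, are the double crossovers. Comparing them with the parentals, only the co allele has switched, so co is the middle locus and the order is ts – co – h.
Crossovers in the ts–co interval produce the single-crossover classes + h ts and co + + (371 + 285 = 656) plus the double crossovers (44).
RF(ts–co) = (656 + 44) / 2531 = 700/2531 = 0.2766 → 27.7 m.u.

27.7 m.u.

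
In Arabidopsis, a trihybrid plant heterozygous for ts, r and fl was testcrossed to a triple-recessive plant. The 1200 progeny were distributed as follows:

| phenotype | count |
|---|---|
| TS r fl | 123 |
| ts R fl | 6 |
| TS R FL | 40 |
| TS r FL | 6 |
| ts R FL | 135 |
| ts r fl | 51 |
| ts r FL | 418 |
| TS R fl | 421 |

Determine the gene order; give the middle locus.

ts

The two most frequent reciprocal classes, ts r FL and TS R fl, are the parental types, so the F1 was ts r FL / TS R fl.
The two rarest classes, TS r FL and ts R fl, are the double crossovers. Comparing them with the parentals, only the ts allele has switched, so ts is the middle locus and the order is r – ts – fl.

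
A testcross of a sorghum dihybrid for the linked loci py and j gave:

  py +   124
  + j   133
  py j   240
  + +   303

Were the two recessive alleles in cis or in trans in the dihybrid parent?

The two most frequent classes are + + (303) and py j (240); these are the parental (non-recombinant) types.
So the F1 carried + + on one chromosome and py j on the other — the recessive alleles are on the same chromosome (cis / coupling).

cis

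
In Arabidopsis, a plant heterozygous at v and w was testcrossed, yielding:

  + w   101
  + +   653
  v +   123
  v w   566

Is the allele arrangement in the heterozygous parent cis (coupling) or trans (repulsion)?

The two most frequent classes are + + (653) and v w (566); these are the parental (non-recombinant) types.
So the F1 carried + + on one chromosome and v w on the other — the recessive alleles are on the same chromosome (cis / coupling).

cis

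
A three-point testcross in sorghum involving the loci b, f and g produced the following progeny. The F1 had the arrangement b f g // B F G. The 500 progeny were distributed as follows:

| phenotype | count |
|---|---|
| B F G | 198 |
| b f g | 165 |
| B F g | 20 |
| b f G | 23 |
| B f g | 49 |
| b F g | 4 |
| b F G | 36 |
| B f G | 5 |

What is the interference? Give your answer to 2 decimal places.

The two rarest classes, b F g and B f G, are the double crossovers. Comparing them with the parentals, only the f allele has switched, so f is the middle locus and the order is b – f – g.
b–f: (85 + 9)/500 = 0.1880; f–g: (43 + 9)/500 = 0.1040.
Expected DCO frequency = 0.1880 × 0.1040 ≈ 0.01955; observed = 9/500 ≈ 0.01800.
Coefficient of coincidence = 0.01800/0.01955 ≈ 0.92; interference = 1 − 0.92 = 0.08.

0.08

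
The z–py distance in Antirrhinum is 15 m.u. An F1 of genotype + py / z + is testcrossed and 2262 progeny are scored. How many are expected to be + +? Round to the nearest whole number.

170

A map distance of 15 m.u. corresponds to a recombination frequency of 0.150.
The F1 is + py / z +, so + + is a recombinant gamete class with expected frequency r/2 = 0.150/2 = 0.0750.
Expected number = 0.0750 × 2262 = 169.65 ≈ 170.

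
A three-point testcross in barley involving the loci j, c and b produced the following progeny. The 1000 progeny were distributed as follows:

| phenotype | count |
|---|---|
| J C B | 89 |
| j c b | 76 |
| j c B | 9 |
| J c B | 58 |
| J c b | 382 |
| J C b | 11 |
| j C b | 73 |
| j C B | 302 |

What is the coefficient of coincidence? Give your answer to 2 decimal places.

0.72

The two most frequent reciprocal classes, j C B and J c b, are the parental types, so the F1 was j C B / J c b.
The two rarest classes, j c B and J C b, are the double crossovers. Comparing them with the parentals, only the c allele has switched, so c is the middle locus and the order is j – c – b.
j–c: (165 + 20)/1000 = 0.1850; c–b: (131 + 20)/1000 = 0.1510.
Expected DCO frequency = 0.1850 × 0.1510 ≈ 0.02793; observed = 20/1000 ≈ 0.02000.
Coefficient of coincidence = 0.02000/0.02793 ≈ 0.72.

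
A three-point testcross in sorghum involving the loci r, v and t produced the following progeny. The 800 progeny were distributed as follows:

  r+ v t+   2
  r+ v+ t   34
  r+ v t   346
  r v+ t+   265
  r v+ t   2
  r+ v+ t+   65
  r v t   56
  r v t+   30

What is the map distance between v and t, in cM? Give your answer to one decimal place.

8.5 cM

The two most frequent reciprocal classes, r+ v t and r v+ t+, are the parental types, so the F1 was r+ v t / r v+ t+.
The two rarest classes, r+ v t+ and r v+ t, are the double crossovers. Comparing them with the parentals, only the t allele has switched, so t is the middle locus and the order is v – t – r.
Crossovers in the v–t interval produce the single-crossover classes r+ v+ t and r v t+ (34 + 30 = 64) plus the double crossovers (4).
RF(v–t) = (64 + 4) / 800 = 68/800 = 0.0850 → 8.5 cM.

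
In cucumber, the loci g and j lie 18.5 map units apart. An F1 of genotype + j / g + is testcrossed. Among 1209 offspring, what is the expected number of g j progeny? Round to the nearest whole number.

A map distance of 18.5 map units corresponds to a recombination frequency of 0.185.
The F1 is + j / g +, so g j is a recombinant gamete class with expected frequency r/2 = 0.185/2 = 0.0925.
Expected number = 0.0925 × 1209 = 111.83 ≈ 112.

112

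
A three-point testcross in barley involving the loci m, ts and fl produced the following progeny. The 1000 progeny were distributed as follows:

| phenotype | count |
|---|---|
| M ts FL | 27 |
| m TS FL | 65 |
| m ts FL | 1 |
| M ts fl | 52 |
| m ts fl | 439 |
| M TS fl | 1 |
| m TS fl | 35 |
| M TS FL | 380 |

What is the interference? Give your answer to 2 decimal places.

0.74

The two most frequent reciprocal classes, m ts fl and M TS FL, are the parental types, so the F1 was m ts fl / M TS FL.
The two rarest classes, m ts FL and M TS fl, are the double crossovers. Comparing them with the parentals, only the fl allele has switched, so fl is the middle locus and the order is m – fl – ts.
m–fl: (117 + 2)/1000 = 0.1190; fl–ts: (62 + 2)/1000 = 0.0640.
Expected DCO frequency = 0.1190 × 0.0640 ≈ 0.00762; observed = 2/1000 ≈ 0.00200.
Coefficient of coincidence = 0.00200/0.00762 ≈ 0.26; interference = 1 − 0.26 = 0.74.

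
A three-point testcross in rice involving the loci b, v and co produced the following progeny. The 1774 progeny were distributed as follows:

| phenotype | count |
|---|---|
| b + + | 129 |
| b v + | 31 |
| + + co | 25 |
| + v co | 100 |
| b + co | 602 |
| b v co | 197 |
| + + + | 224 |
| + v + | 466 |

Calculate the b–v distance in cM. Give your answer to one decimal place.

The two most frequent reciprocal classes, b + co and + v +, are the parental types, so the F1 was b + co / + v +.
The two rarest classes, + + co and b v +, are the double crossovers. Comparing them with the parentals, only the b allele has switched, so b is the middle locus and the order is co – b – v.
Crossovers in the b–v interval produce the single-crossover classes b v co and + + + (197 + 224 = 421) plus the double crossovers (56).
RF(b–v) = (421 + 56) / 1774 = 477/1774 = 0.2689 → 26.9 cM.

26.9 cM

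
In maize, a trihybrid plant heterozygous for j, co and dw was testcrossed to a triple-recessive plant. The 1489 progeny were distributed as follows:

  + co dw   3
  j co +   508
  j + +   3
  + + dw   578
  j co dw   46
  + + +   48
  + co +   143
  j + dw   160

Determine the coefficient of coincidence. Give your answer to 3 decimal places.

0.289

The two most frequent reciprocal classes, j co + and + + dw, are the parental types, so the F1 was j co + / + + dw.
The two rarest classes, j + + and + co dw, are the double crossovers. Comparing them with the parentals, only the co allele has switched, so co is the middle locus and the order is dw – co – j.
dw–co: (94 + 6)/1489 = 0.0672; co–j: (303 + 6)/1489 = 0.2075.
Expected DCO frequency = 0.0672 × 0.2075 ≈ 0.01394; observed = 6/1489 ≈ 0.00403.
Coefficient of coincidence = 0.00403/0.01394 ≈ 0.289.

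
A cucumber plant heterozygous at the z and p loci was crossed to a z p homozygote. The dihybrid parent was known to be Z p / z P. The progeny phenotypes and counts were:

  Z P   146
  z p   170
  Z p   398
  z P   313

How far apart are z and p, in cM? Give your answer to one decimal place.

30.8 cM

The recombinant classes are Z P and z p: 146 + 170 = 316.
Recombination frequency = 316/1027 = 0.3077 ≈ 30.8%, i.e. 30.8 cM.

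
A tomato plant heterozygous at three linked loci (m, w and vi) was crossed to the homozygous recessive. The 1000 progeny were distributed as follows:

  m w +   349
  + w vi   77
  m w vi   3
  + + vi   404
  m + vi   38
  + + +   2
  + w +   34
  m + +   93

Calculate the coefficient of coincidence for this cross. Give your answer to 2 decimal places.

The two most frequent reciprocal classes, + + vi and m w +, are the parental types, so the F1 was + + vi / m w +.
The two rarest classes, + + + and m w vi, are the double crossovers. Comparing them with the parentals, only the vi allele has switched, so vi is the middle locus and the order is m – vi – w.
m–vi: (72 + 5)/1000 = 0.0770; vi–w: (170 + 5)/1000 = 0.1750.
Expected DCO frequency = 0.0770 × 0.1750 ≈ 0.01347; observed = 5/1000 ≈ 0.00500.
Coefficient of coincidence = 0.00500/0.01347 ≈ 0.37.

0.37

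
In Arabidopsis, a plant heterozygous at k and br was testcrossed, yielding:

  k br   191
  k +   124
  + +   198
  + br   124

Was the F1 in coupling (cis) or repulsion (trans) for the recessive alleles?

The two most frequent classes are + + (198) and k br (191); these are the parental (non-recombinant) types.
So the F1 carried + + on one chromosome and k br on the other — the recessive alleles are on the same chromosome (cis / coupling).

cis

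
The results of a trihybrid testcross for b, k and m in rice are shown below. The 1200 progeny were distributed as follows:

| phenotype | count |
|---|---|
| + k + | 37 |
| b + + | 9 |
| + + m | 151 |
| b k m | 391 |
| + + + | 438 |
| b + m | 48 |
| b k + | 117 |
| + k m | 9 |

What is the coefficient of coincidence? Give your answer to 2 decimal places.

0.73

The two most frequent reciprocal classes, b k m and + + +, are the parental types, so the F1 was b k m / + + +.
The two rarest classes, + k m and b + +, are the double crossovers. Comparing them with the parentals, only the b allele has switched, so b is the middle locus and the order is m – b – k.
m–b: (268 + 18)/1200 = 0.2383; b–k: (85 + 18)/1200 = 0.0858.
Expected DCO frequency = 0.2383 × 0.0858 ≈ 0.02045; observed = 18/1200 ≈ 0.01500.
Coefficient of coincidence = 0.01500/0.02045 ≈ 0.73.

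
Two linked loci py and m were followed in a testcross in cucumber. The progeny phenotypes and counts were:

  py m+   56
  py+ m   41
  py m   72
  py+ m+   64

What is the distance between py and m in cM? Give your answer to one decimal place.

The two most frequent classes, py+ m+ (64) and py m (72), are the parental types, so the F1 was py+ m+ / py m.
The recombinant classes are py+ m and py m+: 41 + 56 = 97.
Recombination frequency = 97/233 = 0.4163 ≈ 41.6%, i.e. 41.6 cM.

41.6 cM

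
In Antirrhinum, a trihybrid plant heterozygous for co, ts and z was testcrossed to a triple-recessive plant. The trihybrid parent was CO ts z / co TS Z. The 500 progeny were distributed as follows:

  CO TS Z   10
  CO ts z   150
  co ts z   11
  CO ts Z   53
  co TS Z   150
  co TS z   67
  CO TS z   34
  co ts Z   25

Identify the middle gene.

co

The two rarest classes, co ts z and CO TS Z, are the double crossovers. Comparing them with the parentals, only the co allele has switched, so co is the middle locus and the order is z – co – ts.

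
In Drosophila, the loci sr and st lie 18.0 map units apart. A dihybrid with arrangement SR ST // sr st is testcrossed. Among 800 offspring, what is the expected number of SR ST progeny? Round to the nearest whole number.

A map distance of 18.0 map units corresponds to a recombination frequency of 0.180.
The F1 is SR ST / sr st, so SR ST is a parental gamete class with expected frequency (1 − r)/2 = 0.820/2 = 0.4100.
Expected number = 0.4100 × 800 = 328.00 ≈ 328.

328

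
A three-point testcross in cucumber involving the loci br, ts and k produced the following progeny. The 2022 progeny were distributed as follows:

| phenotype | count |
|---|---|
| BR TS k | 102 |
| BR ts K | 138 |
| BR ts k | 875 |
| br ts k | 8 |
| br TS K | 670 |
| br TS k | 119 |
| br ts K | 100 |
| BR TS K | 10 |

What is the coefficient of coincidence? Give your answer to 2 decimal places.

0.60

The two most frequent reciprocal classes, BR ts k and br TS K, are the parental types, so the F1 was BR ts k / br TS K.
The two rarest classes, br ts k and BR TS K, are the double crossovers. Comparing them with the parentals, only the br allele has switched, so br is the middle locus and the order is k – br – ts.
k–br: (257 + 18)/2022 = 0.1360; br–ts: (202 + 18)/2022 = 0.1088.
Expected DCO frequency = 0.1360 × 0.1088 ≈ 0.01480; observed = 18/2022 ≈ 0.00890.
Coefficient of coincidence = 0.00890/0.01480 ≈ 0.60.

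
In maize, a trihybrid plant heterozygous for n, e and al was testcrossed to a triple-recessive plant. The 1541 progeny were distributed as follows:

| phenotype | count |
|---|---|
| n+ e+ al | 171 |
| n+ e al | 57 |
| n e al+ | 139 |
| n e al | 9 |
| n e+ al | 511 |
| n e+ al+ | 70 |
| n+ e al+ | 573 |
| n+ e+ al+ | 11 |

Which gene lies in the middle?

The two most frequent reciprocal classes, n e+ al and n+ e al+, are the parental types, so the F1 was n e+ al / n+ e al+.
The two rarest classes, n e al and n+ e+ al+, are the double crossovers. Comparing them with the parentals, only the e allele has switched, so e is the middle locus and the order is n – e – al.

e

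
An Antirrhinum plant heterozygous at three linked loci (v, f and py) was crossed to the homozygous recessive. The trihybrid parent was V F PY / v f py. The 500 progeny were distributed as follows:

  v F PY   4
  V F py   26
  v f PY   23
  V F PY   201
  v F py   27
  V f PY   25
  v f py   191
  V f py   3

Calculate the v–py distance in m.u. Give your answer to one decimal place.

The two rarest classes, v F PY and V f py, are the double crossovers. Comparing them with the parentals, only the v allele has switched, so v is the middle locus and the order is py – v – f.
Crossovers in the py–v interval produce the single-crossover classes V F py and v f PY (26 + 23 = 49) plus the double crossovers (7).
RF(py–v) = (49 + 7) / 500 = 56/500 = 0.1120 → 11.2 m.u.

11.2 m.u.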